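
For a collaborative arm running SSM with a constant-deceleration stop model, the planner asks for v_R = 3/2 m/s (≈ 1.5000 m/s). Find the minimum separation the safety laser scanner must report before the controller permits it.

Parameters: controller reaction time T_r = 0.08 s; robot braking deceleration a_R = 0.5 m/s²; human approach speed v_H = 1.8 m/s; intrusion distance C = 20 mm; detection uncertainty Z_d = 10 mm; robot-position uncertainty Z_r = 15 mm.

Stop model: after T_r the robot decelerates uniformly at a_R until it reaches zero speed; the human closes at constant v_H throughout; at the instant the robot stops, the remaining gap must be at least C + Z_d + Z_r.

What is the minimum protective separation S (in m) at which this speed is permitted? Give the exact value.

T_s = v_R/a_R = (3/2)/(1/2) = 3.0000 s
reaction-phase robot travel = 1.5000·0.0800 = 0.1200 m
robot under decel: 1.5000²/(2·0.5000) = 2.2500 m
person approaches 1.8000·(0.0800+3.0000) = 5.5440 m
residual clearance needed = 0.0200+0.0100+0.0150 = 0.0450 m
S_min ≈ 0.1200+2.2500+5.5440+0.0450  ⇒  S_min = 7959/1000 m

S_min = 7959/1000 m = 7.9590 m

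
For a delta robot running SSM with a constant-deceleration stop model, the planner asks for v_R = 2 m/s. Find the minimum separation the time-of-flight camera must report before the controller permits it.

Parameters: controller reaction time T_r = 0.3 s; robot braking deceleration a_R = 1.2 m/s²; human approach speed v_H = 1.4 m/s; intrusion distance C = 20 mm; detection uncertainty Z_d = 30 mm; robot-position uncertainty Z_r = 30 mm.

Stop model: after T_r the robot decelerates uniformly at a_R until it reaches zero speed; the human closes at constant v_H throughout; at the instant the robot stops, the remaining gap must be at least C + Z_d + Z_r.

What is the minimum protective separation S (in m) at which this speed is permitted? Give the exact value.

S_min = 51/10 m = 5.1000 m

T_s = v_R/a_R = 2/(6/5) = 1.6667 s
robot in T_r: 2.0000·0.3000 = 0.6000 m
robot under decel: 2.0000²/(2·1.2000) = 1.6667 m
human over T_r+T_s: 1.4000·(0.3000+1.6667) = 2.7533 m
residual clearance needed = 0.0200+0.0300+0.0300 = 0.0800 m
S_min ≈ 0.6000+1.6667+2.7533+0.0800  ⇒  S_min = 51/10 m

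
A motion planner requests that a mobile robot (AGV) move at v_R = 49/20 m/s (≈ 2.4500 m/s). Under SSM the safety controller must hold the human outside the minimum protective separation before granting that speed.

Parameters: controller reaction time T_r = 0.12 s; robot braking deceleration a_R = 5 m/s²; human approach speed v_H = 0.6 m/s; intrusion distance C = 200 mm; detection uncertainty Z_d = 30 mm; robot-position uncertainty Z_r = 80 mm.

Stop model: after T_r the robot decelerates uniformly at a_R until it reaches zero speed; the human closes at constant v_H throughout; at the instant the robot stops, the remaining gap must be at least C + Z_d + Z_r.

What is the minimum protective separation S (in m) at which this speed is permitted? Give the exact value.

T_s = v_R/a_R = (49/20)/5 = 0.4900 s
robot covers v_R·T_r = 2.4500·0.1200 = 0.2940 m before braking
robot covers 2.4500·0.4900 − ½·5.0000·0.4900² = 0.6002 m while stopping
human closes 0.6000·0.6100 = 0.3660 m
residual clearance needed = 0.2000+0.0300+0.0800 = 0.3100 m
S_min ≈ 0.2940+0.6002+0.3660+0.3100  ⇒  S_min = 6281/4000 m

S_min = 6281/4000 m = 1.5702 m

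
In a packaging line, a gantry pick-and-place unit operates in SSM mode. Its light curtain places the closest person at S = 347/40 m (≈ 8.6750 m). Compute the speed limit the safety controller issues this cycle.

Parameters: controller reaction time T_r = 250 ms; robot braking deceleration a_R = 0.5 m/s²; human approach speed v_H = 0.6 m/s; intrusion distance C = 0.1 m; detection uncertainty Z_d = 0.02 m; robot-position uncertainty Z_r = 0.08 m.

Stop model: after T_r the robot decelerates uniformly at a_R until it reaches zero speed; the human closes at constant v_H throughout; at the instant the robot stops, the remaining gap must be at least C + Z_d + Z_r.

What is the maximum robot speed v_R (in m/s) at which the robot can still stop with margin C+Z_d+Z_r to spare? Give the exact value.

collect terms ⇒ (1)·v_R² + (29/20)·v_R + (-333/40) = 0
  disc = (29/20)² − 4·(1)·(-333/40) = 14161/400 ; √disc = 119/20
  v_R = (−(29/20) + 119/20) / (2·(1)) = 9/4 m/s
check:
stop time T_s = (9/4)/(1/2) = 4.5000 s
robot covers v_R·T_r = 2.2500·0.2500 = 0.5625 m before braking
robot under decel: 2.2500²/(2·0.5000) = 5.0625 m
human over T_r+T_s: 0.6000·(0.2500+4.5000) = 2.8500 m
C+Z_d+Z_r = 0.1000+0.0200+0.0800 = 0.2000 m
sum ≈ 0.5625+5.0625+2.8500+0.2000 ≈ 8.6750 m = S ✓

v_R_max = 9/4 m/s = 2.2500 m/s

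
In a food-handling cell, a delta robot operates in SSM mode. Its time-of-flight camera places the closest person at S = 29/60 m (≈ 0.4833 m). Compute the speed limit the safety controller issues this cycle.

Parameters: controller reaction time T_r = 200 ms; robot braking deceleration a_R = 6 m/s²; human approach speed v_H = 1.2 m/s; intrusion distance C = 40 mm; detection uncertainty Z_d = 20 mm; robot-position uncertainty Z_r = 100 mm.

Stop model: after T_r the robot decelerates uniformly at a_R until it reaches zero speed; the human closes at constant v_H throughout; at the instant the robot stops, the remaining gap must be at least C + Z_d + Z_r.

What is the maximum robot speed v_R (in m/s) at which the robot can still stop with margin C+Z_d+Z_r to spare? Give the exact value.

v_R_max = 1/5 m/s = 0.2000 m/s

at the boundary: (1/12)·v² + (2/5)·v + (-1/12) = 0
  disc = (2/5)² − 4·(1/12)·(-1/12) = 169/900 ; √disc = 13/30
  v_R = (−(2/5) + 13/30) / (2·(1/12)) = 1/5 m/s
check:
T_s = v_R/a_R = (1/5)/6 = 0.0333 s
reaction-phase robot travel = 0.2000·0.2000 = 0.0400 m
robot under decel: 0.2000²/(2·6.0000) = 0.0033 m
person approaches 1.2000·(0.2000+0.0333) = 0.2800 m
residual clearance needed = 0.0400+0.0200+0.1000 = 0.1600 m
sum ≈ 0.0400+0.0033+0.2800+0.1600 ≈ 0.4833 m = S ✓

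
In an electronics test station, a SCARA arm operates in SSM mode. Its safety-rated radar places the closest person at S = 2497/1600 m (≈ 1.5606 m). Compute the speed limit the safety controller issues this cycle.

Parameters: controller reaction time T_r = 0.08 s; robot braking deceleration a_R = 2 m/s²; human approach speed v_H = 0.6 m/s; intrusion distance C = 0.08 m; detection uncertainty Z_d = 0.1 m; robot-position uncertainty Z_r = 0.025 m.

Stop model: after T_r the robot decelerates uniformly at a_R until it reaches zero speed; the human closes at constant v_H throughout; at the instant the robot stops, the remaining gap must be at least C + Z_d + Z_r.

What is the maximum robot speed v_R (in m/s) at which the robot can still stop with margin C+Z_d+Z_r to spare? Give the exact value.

quadratic (1/4)·v² + (19/50)·v + (-10461/8000) = 0
  disc = (19/50)² − 4·(1/4)·(-10461/8000) = 58081/40000 ; √disc = 241/200
  v_R = (−(19/50) + 241/200) / (2·(1/4)) = 33/20 m/s
check:
stop time T_s = (33/20)/2 = 0.8250 s
robot covers v_R·T_r = 1.6500·0.0800 = 0.1320 m before braking
robot under decel: 1.6500²/(2·2.0000) = 0.6806 m
human over T_r+T_s: 0.6000·(0.0800+0.8250) = 0.5430 m
margins: 0.0800+0.1000+0.0250 = 0.2050 m
sum ≈ 0.1320+0.6806+0.5430+0.2050 ≈ 1.5606 m = S ✓

v_R_max = 33/20 m/s = 1.6500 m/s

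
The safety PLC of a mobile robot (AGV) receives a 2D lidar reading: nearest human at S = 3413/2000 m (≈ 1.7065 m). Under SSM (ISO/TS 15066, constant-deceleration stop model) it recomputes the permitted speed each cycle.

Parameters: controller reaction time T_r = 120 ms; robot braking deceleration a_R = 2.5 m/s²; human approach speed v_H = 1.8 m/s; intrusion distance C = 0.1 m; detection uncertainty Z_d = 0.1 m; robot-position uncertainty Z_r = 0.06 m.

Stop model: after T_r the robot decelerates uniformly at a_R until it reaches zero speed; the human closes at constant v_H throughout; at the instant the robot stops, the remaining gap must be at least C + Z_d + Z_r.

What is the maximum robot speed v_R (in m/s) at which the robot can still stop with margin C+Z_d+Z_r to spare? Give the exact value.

quadratic (1/5)·v² + (21/25)·v + (-2461/2000) = 0
  disc = (21/25)² − 4·(1/5)·(-2461/2000) = 169/100 ; √disc = 13/10
  v_R = (−(21/25) + 13/10) / (2·(1/5)) = 23/20 m/s
check:
T_s = v_R/a_R = (23/20)/(5/2) = 0.4600 s
robot covers v_R·T_r = 1.1500·0.1200 = 0.1380 m before braking
braking distance = 1.1500²/(2·2.5000) = 0.2645 m
human over T_r+T_s: 1.8000·(0.1200+0.4600) = 1.0440 m
residual clearance needed = 0.1000+0.1000+0.0600 = 0.2600 m
sum ≈ 0.1380+0.2645+1.0440+0.2600 ≈ 1.7065 m = S ✓

v_R_max = 23/20 m/s = 1.1500 m/s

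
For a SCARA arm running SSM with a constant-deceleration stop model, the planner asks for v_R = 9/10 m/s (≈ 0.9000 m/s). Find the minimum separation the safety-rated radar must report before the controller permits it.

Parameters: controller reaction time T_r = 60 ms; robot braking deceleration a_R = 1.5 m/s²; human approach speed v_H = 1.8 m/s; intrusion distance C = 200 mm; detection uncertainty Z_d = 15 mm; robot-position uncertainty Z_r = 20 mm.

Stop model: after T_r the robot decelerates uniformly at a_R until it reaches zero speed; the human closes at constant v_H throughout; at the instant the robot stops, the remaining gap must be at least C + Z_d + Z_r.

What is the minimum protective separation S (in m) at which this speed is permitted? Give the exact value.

S_min = 1747/1000 m = 1.7470 m

T_s = v_R/a_R = (9/10)/(3/2) = 0.6000 s
reaction-phase robot travel = 0.9000·0.0600 = 0.0540 m
robot under decel: 0.9000²/(2·1.5000) = 0.2700 m
human over T_r+T_s: 1.8000·(0.0600+0.6000) = 1.1880 m
margins: 0.2000+0.0150+0.0200 = 0.2350 m
S_min ≈ 0.0540+0.2700+1.1880+0.2350  ⇒  S_min = 1747/1000 m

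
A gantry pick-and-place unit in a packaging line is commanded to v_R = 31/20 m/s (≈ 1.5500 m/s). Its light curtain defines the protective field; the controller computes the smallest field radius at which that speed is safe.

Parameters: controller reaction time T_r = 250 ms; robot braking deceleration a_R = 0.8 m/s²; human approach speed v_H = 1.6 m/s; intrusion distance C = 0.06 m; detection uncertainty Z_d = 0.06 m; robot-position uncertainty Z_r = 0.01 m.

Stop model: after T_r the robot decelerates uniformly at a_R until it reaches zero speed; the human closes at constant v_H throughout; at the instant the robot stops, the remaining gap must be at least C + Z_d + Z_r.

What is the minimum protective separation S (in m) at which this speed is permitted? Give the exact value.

S_min = 17661/3200 m = 5.5191 m

braking lasts T_s = (31/20)/(4/5) = 1.9375 s
robot covers v_R·T_r = 1.5500·0.2500 = 0.3875 m before braking
braking distance = 1.5500²/(2·0.8000) = 1.5016 m
human closes 1.6000·2.1875 = 3.5000 m
residual clearance needed = 0.0600+0.0600+0.0100 = 0.1300 m
S_min ≈ 0.3875+1.5016+3.5000+0.1300  ⇒  S_min = 17661/3200 m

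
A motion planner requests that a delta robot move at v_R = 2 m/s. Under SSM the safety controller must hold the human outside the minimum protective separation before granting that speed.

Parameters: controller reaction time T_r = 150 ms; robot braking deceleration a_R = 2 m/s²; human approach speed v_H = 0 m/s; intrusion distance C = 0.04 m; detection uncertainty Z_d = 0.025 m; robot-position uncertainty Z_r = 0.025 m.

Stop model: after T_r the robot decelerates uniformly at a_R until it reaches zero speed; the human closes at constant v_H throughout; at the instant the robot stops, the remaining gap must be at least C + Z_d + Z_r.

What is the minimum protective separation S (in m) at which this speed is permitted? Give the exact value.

S_min = 139/100 m = 1.3900 m

braking lasts T_s = 2/2 = 1.0000 s
robot covers v_R·T_r = 2.0000·0.1500 = 0.3000 m before braking
braking distance = 2.0000²/(2·2.0000) = 1.0000 m
person approaches 0.0000·(0.1500+1.0000) = 0.0000 m
margins: 0.0400+0.0250+0.0250 = 0.0900 m
S_min ≈ 0.3000+1.0000+0.0000+0.0900  ⇒  S_min = 139/100 m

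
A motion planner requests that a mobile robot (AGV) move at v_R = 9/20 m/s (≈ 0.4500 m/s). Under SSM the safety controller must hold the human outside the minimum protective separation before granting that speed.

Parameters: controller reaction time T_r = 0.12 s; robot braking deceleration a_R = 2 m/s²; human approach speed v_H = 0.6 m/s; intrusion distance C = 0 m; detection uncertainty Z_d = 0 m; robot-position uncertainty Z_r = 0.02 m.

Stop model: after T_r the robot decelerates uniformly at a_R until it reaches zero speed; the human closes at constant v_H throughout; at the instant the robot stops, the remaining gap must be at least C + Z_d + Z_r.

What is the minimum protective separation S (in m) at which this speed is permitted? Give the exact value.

S_min = 2653/8000 m = 0.3316 m

braking lasts T_s = (9/20)/2 = 0.2250 s
robot covers v_R·T_r = 0.4500·0.1200 = 0.0540 m before braking
robot under decel: 0.4500²/(2·2.0000) = 0.0506 m
person approaches 0.6000·(0.1200+0.2250) = 0.2070 m
margins: 0.0000+0.0000+0.0200 = 0.0200 m
S_min ≈ 0.0540+0.0506+0.2070+0.0200  ⇒  S_min = 2653/8000 m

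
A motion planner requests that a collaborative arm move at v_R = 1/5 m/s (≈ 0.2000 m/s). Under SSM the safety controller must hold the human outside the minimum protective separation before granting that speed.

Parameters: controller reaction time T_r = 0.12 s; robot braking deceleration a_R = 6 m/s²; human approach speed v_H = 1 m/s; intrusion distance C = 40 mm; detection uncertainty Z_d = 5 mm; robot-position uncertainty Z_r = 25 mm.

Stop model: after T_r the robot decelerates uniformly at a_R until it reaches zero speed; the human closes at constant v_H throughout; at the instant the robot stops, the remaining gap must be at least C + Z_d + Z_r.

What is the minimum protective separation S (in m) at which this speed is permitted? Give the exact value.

braking lasts T_s = (1/5)/6 = 0.0333 s
reaction-phase robot travel = 0.2000·0.1200 = 0.0240 m
robot covers 0.2000·0.0333 − ½·6.0000·0.0333² = 0.0033 m while stopping
person approaches 1.0000·(0.1200+0.0333) = 0.1533 m
margins: 0.0400+0.0050+0.0250 = 0.0700 m
S_min ≈ 0.0240+0.0033+0.1533+0.0700  ⇒  S_min = 94/375 m

S_min = 94/375 m = 0.2507 m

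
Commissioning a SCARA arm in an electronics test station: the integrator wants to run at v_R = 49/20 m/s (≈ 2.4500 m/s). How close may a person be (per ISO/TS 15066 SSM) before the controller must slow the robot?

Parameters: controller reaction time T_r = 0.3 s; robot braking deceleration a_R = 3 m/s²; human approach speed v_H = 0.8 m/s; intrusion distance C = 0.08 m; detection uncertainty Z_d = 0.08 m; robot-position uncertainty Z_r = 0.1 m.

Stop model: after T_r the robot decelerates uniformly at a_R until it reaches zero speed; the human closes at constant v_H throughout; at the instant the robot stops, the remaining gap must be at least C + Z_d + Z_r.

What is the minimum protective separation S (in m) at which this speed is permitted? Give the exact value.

S_min = 2311/800 m = 2.8887 m

stop time T_s = (49/20)/3 = 0.8167 s
reaction-phase robot travel = 2.4500·0.3000 = 0.7350 m
robot covers 2.4500·0.8167 − ½·3.0000·0.8167² = 1.0004 m while stopping
person approaches 0.8000·(0.3000+0.8167) = 0.8933 m
margins: 0.0800+0.0800+0.1000 = 0.2600 m
S_min ≈ 0.7350+1.0004+0.8933+0.2600  ⇒  S_min = 2311/800 m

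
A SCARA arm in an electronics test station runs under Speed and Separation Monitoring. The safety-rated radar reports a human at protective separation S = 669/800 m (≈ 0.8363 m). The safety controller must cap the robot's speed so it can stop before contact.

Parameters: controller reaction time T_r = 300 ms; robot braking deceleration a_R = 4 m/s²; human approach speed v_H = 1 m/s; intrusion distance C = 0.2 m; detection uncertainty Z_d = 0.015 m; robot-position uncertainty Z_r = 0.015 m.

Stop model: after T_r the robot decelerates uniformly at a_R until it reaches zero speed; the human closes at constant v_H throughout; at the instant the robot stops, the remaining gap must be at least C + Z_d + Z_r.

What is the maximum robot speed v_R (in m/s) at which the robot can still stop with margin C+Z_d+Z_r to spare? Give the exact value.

v_R_max = 1/2 m/s = 0.5000 m/s

quadratic (1/8)·v² + (11/20)·v + (-49/160) = 0
  disc = (11/20)² − 4·(1/8)·(-49/160) = 729/1600 ; √disc = 27/40
  v_R = (−(11/20) + 27/40) / (2·(1/8)) = 1/2 m/s
check:
braking lasts T_s = (1/2)/4 = 0.1250 s
robot covers v_R·T_r = 0.5000·0.3000 = 0.1500 m before braking
robot under decel: 0.5000²/(2·4.0000) = 0.0312 m
human closes 1.0000·0.4250 = 0.4250 m
margins: 0.2000+0.0150+0.0150 = 0.2300 m
sum ≈ 0.1500+0.0312+0.4250+0.2300 ≈ 0.8363 m = S ✓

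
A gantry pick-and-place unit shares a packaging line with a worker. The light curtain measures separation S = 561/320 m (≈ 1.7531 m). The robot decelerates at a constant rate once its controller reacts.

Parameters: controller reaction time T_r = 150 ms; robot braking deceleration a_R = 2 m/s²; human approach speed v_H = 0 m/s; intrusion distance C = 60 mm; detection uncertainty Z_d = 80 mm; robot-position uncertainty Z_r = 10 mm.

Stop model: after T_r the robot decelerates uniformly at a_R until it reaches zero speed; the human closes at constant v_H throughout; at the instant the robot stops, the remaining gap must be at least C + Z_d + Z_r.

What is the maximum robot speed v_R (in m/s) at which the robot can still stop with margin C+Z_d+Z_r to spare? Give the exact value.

v_R_max = 9/4 m/s = 2.2500 m/s

collect terms ⇒ (1/4)·v_R² + (3/20)·v_R + (-513/320) = 0
  disc = (3/20)² − 4·(1/4)·(-513/320) = 2601/1600 ; √disc = 51/40
  v_R = (−(3/20) + 51/40) / (2·(1/4)) = 9/4 m/s
check:
T_s = v_R/a_R = (9/4)/2 = 1.1250 s
reaction-phase robot travel = 2.2500·0.1500 = 0.3375 m
robot covers 2.2500·1.1250 − ½·2.0000·1.1250² = 1.2656 m while stopping
human closes 0.0000·1.2750 = 0.0000 m
C+Z_d+Z_r = 0.0600+0.0800+0.0100 = 0.1500 m
sum ≈ 0.3375+1.2656+0.0000+0.1500 ≈ 1.7531 m = S ✓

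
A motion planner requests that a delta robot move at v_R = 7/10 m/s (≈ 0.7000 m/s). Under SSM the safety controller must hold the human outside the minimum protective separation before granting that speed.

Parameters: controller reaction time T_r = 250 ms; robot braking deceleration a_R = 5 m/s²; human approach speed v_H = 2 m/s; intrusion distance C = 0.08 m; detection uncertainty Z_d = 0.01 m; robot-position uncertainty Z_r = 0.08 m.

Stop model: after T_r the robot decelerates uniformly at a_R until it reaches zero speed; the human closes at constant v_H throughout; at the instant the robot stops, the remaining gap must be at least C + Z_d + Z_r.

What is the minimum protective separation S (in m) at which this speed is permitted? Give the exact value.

T_s = v_R/a_R = (7/10)/5 = 0.1400 s
reaction-phase robot travel = 0.7000·0.2500 = 0.1750 m
robot covers 0.7000·0.1400 − ½·5.0000·0.1400² = 0.0490 m while stopping
human over T_r+T_s: 2.0000·(0.2500+0.1400) = 0.7800 m
residual clearance needed = 0.0800+0.0100+0.0800 = 0.1700 m
S_min ≈ 0.1750+0.0490+0.7800+0.1700  ⇒  S_min = 587/500 m

S_min = 587/500 m = 1.1740 m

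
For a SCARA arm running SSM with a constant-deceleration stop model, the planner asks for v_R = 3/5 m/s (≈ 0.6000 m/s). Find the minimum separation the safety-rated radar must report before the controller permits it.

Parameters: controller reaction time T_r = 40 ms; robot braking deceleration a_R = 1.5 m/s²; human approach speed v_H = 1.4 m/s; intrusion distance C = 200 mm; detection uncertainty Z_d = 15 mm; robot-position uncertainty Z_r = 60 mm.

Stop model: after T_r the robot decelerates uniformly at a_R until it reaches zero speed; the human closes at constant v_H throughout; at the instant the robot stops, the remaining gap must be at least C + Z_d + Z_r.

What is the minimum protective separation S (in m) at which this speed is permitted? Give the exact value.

braking lasts T_s = (3/5)/(3/2) = 0.4000 s
robot in T_r: 0.6000·0.0400 = 0.0240 m
braking distance = 0.6000²/(2·1.5000) = 0.1200 m
human over T_r+T_s: 1.4000·(0.0400+0.4000) = 0.6160 m
residual clearance needed = 0.2000+0.0150+0.0600 = 0.2750 m
S_min ≈ 0.0240+0.1200+0.6160+0.2750  ⇒  S_min = 207/200 m

S_min = 207/200 m = 1.0350 m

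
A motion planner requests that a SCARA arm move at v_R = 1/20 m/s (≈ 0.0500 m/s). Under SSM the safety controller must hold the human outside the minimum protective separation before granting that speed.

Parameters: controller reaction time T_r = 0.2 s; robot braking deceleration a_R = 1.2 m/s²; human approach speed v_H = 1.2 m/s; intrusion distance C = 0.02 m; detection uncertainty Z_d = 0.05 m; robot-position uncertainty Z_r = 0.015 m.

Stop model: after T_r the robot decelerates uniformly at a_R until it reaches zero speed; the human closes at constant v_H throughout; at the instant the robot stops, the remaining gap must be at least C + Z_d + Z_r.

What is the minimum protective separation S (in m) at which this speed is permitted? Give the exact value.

stop time T_s = (1/20)/(6/5) = 0.0417 s
reaction-phase robot travel = 0.0500·0.2000 = 0.0100 m
braking distance = 0.0500²/(2·1.2000) = 0.0010 m
human closes 1.2000·0.2417 = 0.2900 m
residual clearance needed = 0.0200+0.0500+0.0150 = 0.0850 m
S_min ≈ 0.0100+0.0010+0.2900+0.0850  ⇒  S_min = 1853/4800 m

S_min = 1853/4800 m = 0.3860 m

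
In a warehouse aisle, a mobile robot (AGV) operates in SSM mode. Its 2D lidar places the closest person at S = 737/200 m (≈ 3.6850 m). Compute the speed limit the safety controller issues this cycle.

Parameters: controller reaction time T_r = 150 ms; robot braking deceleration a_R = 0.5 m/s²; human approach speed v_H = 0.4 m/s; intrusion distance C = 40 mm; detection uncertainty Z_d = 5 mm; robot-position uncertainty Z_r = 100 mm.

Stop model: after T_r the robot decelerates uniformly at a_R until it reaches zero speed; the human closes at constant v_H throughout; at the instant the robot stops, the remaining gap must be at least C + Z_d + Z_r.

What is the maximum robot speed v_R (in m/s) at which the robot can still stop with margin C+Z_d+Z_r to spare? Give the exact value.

at the boundary: (1)·v² + (19/20)·v + (-87/25) = 0
  disc = (19/20)² − 4·(1)·(-87/25) = 5929/400 ; √disc = 77/20
  v_R = (−(19/20) + 77/20) / (2·(1)) = 29/20 m/s
check:
T_s = v_R/a_R = (29/20)/(1/2) = 2.9000 s
reaction-phase robot travel = 1.4500·0.1500 = 0.2175 m
robot under decel: 1.4500²/(2·0.5000) = 2.1025 m
human closes 0.4000·3.0500 = 1.2200 m
residual clearance needed = 0.0400+0.0050+0.1000 = 0.1450 m
sum ≈ 0.2175+2.1025+1.2200+0.1450 ≈ 3.6850 m = S ✓

v_R_max = 29/20 m/s = 1.4500 m/s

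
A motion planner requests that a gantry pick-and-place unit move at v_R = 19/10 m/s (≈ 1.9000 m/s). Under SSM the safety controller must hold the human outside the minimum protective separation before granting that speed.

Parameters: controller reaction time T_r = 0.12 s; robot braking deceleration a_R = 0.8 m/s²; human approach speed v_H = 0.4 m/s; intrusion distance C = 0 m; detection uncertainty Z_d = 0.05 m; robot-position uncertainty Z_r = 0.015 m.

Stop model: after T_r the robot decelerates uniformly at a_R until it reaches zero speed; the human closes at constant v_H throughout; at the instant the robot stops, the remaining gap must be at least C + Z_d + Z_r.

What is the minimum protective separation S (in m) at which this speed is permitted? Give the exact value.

stop time T_s = (19/10)/(4/5) = 2.3750 s
reaction-phase robot travel = 1.9000·0.1200 = 0.2280 m
robot covers 1.9000·2.3750 − ½·0.8000·2.3750² = 2.2563 m while stopping
human over T_r+T_s: 0.4000·(0.1200+2.3750) = 0.9980 m
C+Z_d+Z_r = 0.0000+0.0500+0.0150 = 0.0650 m
S_min ≈ 0.2280+2.2563+0.9980+0.0650  ⇒  S_min = 14189/4000 m

S_min = 14189/4000 m = 3.5473 m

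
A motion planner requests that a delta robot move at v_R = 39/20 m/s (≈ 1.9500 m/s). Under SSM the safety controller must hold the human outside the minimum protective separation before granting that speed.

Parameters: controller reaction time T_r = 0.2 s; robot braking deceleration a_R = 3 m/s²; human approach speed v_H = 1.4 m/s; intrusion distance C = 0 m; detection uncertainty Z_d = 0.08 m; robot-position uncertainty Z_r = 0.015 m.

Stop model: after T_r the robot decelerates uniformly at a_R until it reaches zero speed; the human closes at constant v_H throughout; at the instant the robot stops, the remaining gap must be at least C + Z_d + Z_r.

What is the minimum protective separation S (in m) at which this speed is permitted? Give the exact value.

stop time T_s = (39/20)/3 = 0.6500 s
reaction-phase robot travel = 1.9500·0.2000 = 0.3900 m
robot covers 1.9500·0.6500 − ½·3.0000·0.6500² = 0.6338 m while stopping
human closes 1.4000·0.8500 = 1.1900 m
margins: 0.0000+0.0800+0.0150 = 0.0950 m
S_min ≈ 0.3900+0.6338+1.1900+0.0950  ⇒  S_min = 1847/800 m

S_min = 1847/800 m = 2.3087 m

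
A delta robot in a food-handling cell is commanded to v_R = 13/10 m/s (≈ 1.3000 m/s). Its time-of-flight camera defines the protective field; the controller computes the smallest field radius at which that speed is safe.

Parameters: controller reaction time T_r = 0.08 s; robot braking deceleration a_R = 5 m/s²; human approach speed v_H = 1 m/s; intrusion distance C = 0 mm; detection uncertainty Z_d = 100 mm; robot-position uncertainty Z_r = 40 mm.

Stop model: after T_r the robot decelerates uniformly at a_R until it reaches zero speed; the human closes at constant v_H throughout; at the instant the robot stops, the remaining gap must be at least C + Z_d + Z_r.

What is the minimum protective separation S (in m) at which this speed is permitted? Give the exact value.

S_min = 753/1000 m = 0.7530 m

stop time T_s = (13/10)/5 = 0.2600 s
robot covers v_R·T_r = 1.3000·0.0800 = 0.1040 m before braking
robot covers 1.3000·0.2600 − ½·5.0000·0.2600² = 0.1690 m while stopping
human closes 1.0000·0.3400 = 0.3400 m
margins: 0.0000+0.1000+0.0400 = 0.1400 m
S_min ≈ 0.1040+0.1690+0.3400+0.1400  ⇒  S_min = 753/1000 m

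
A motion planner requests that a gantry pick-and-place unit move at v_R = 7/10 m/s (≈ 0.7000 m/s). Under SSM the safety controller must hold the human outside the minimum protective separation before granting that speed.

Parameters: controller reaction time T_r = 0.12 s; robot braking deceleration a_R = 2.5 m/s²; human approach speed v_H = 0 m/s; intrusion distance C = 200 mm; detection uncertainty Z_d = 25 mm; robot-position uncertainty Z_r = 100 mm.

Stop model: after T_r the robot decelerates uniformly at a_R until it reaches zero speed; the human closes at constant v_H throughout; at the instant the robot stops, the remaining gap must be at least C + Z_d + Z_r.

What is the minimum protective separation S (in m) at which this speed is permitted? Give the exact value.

S_min = 507/1000 m = 0.5070 m

braking lasts T_s = (7/10)/(5/2) = 0.2800 s
reaction-phase robot travel = 0.7000·0.1200 = 0.0840 m
robot under decel: 0.7000²/(2·2.5000) = 0.0980 m
human over T_r+T_s: 0.0000·(0.1200+0.2800) = 0.0000 m
C+Z_d+Z_r = 0.2000+0.0250+0.1000 = 0.3250 m
S_min ≈ 0.0840+0.0980+0.0000+0.3250  ⇒  S_min = 507/1000 m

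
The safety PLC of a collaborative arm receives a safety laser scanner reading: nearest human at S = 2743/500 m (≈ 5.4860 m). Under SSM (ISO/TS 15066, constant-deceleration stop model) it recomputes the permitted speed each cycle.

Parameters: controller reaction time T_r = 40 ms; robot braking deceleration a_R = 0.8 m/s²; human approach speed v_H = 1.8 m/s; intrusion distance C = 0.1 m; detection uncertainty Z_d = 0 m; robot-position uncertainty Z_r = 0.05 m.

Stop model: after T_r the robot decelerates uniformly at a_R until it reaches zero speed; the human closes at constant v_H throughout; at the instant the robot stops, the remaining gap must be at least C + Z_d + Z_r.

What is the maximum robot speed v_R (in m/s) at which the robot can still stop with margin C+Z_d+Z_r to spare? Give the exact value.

collect terms ⇒ (5/8)·v_R² + (229/100)·v_R + (-658/125) = 0
  disc = (229/100)² − 4·(5/8)·(-658/125) = 184041/10000 ; √disc = 429/100
  v_R = (−(229/100) + 429/100) / (2·(5/8)) = 8/5 m/s
check:
T_s = v_R/a_R = (8/5)/(4/5) = 2.0000 s
robot covers v_R·T_r = 1.6000·0.0400 = 0.0640 m before braking
robot covers 1.6000·2.0000 − ½·0.8000·2.0000² = 1.6000 m while stopping
human over T_r+T_s: 1.8000·(0.0400+2.0000) = 3.6720 m
C+Z_d+Z_r = 0.1000+0.0000+0.0500 = 0.1500 m
sum ≈ 0.0640+1.6000+3.6720+0.1500 ≈ 5.4860 m = S ✓

v_R_max = 8/5 m/s = 1.6000 m/s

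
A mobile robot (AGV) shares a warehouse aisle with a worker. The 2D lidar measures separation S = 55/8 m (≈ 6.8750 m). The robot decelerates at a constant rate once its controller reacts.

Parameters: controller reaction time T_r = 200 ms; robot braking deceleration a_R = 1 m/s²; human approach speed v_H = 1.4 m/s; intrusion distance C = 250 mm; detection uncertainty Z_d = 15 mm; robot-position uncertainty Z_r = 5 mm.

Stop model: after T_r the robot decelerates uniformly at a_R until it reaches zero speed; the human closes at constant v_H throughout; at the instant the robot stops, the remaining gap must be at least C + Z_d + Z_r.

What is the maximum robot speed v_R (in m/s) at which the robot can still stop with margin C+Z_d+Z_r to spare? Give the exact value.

v_R_max = 23/10 m/s = 2.3000 m/s

at the boundary: (1/2)·v² + (8/5)·v + (-253/40) = 0
  disc = (8/5)² − 4·(1/2)·(-253/40) = 1521/100 ; √disc = 39/10
  v_R = (−(8/5) + 39/10) / (2·(1/2)) = 23/10 m/s
check:
braking lasts T_s = (23/10)/1 = 2.3000 s
reaction-phase robot travel = 2.3000·0.2000 = 0.4600 m
robot covers 2.3000·2.3000 − ½·1.0000·2.3000² = 2.6450 m while stopping
human over T_r+T_s: 1.4000·(0.2000+2.3000) = 3.5000 m
C+Z_d+Z_r = 0.2500+0.0150+0.0050 = 0.2700 m
sum ≈ 0.4600+2.6450+3.5000+0.2700 ≈ 6.8750 m = S ✓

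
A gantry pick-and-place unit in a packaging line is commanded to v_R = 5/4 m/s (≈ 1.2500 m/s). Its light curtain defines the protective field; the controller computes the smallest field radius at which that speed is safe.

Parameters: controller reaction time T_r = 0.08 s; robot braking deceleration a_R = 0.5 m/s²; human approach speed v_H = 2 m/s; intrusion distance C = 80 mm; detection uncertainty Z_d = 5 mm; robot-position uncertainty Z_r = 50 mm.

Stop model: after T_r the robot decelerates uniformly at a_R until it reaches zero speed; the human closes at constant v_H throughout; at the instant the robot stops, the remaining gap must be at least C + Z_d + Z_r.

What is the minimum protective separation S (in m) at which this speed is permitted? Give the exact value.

S_min = 2783/400 m = 6.9575 m

T_s = v_R/a_R = (5/4)/(1/2) = 2.5000 s
robot in T_r: 1.2500·0.0800 = 0.1000 m
robot covers 1.2500·2.5000 − ½·0.5000·2.5000² = 1.5625 m while stopping
human closes 2.0000·2.5800 = 5.1600 m
C+Z_d+Z_r = 0.0800+0.0050+0.0500 = 0.1350 m
S_min ≈ 0.1000+1.5625+5.1600+0.1350  ⇒  S_min = 2783/400 m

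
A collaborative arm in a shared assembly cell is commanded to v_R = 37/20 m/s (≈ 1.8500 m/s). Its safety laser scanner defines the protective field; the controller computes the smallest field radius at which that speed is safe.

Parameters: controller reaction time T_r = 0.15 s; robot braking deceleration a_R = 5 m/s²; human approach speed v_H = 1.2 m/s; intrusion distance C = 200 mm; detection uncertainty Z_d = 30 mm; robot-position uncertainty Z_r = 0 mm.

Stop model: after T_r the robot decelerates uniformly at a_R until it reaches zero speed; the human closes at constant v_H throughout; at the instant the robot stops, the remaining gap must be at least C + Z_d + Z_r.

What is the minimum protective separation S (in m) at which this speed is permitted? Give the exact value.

stop time T_s = (37/20)/5 = 0.3700 s
reaction-phase robot travel = 1.8500·0.1500 = 0.2775 m
braking distance = 1.8500²/(2·5.0000) = 0.3422 m
person approaches 1.2000·(0.1500+0.3700) = 0.6240 m
C+Z_d+Z_r = 0.2000+0.0300+0.0000 = 0.2300 m
S_min ≈ 0.2775+0.3422+0.6240+0.2300  ⇒  S_min = 1179/800 m

S_min = 1179/800 m = 1.4737 m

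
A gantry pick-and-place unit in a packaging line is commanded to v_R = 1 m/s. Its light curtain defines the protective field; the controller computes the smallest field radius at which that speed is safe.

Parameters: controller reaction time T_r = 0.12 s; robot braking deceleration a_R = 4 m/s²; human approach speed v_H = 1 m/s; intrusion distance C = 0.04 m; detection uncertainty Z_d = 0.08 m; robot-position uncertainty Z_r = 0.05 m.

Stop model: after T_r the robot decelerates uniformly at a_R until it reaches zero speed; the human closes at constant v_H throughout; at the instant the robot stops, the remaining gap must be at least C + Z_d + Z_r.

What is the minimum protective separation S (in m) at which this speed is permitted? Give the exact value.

braking lasts T_s = 1/4 = 0.2500 s
robot in T_r: 1.0000·0.1200 = 0.1200 m
robot covers 1.0000·0.2500 − ½·4.0000·0.2500² = 0.1250 m while stopping
human closes 1.0000·0.3700 = 0.3700 m
margins: 0.0400+0.0800+0.0500 = 0.1700 m
S_min ≈ 0.1200+0.1250+0.3700+0.1700  ⇒  S_min = 157/200 m

S_min = 157/200 m = 0.7850 m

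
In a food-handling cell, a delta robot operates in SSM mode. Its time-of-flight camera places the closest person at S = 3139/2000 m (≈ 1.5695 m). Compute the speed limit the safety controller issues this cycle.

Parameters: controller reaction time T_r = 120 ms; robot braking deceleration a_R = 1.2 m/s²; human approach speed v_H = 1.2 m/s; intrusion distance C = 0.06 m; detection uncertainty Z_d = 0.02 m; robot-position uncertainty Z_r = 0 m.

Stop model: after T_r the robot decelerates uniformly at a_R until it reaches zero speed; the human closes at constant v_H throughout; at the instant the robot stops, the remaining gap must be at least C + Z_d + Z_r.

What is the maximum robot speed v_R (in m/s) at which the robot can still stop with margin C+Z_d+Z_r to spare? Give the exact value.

v_R_max = 9/10 m/s = 0.9000 m/s

at the boundary: (5/12)·v² + (28/25)·v + (-2691/2000) = 0
  disc = (28/25)² − 4·(5/12)·(-2691/2000) = 34969/10000 ; √disc = 187/100
  v_R = (−(28/25) + 187/100) / (2·(5/12)) = 9/10 m/s
check:
T_s = v_R/a_R = (9/10)/(6/5) = 0.7500 s
robot covers v_R·T_r = 0.9000·0.1200 = 0.1080 m before braking
robot covers 0.9000·0.7500 − ½·1.2000·0.7500² = 0.3375 m while stopping
human over T_r+T_s: 1.2000·(0.1200+0.7500) = 1.0440 m
residual clearance needed = 0.0600+0.0200+0.0000 = 0.0800 m
sum ≈ 0.1080+0.3375+1.0440+0.0800 ≈ 1.5695 m = S ✓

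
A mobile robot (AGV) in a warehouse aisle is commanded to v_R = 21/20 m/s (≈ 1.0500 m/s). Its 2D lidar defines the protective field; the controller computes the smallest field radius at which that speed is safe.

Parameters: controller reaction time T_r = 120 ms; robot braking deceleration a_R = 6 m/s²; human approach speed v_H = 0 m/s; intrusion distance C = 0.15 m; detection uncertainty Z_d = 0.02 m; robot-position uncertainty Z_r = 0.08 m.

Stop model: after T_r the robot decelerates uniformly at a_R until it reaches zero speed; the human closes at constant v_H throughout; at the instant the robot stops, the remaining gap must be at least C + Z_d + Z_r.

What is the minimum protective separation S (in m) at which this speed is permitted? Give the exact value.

T_s = v_R/a_R = (21/20)/6 = 0.1750 s
reaction-phase robot travel = 1.0500·0.1200 = 0.1260 m
braking distance = 1.0500²/(2·6.0000) = 0.0919 m
human closes 0.0000·0.2950 = 0.0000 m
C+Z_d+Z_r = 0.1500+0.0200+0.0800 = 0.2500 m
S_min ≈ 0.1260+0.0919+0.0000+0.2500  ⇒  S_min = 3743/8000 m

S_min = 3743/8000 m = 0.4679 m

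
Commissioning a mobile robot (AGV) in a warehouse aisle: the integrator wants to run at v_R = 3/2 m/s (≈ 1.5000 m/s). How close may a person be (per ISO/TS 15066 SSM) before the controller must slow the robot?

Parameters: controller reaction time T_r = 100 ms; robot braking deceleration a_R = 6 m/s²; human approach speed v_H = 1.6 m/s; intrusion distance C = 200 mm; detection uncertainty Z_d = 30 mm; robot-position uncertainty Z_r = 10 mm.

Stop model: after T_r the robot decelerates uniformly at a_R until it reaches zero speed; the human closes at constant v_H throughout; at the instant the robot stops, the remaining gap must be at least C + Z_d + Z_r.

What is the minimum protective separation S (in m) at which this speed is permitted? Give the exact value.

T_s = v_R/a_R = (3/2)/6 = 0.2500 s
robot in T_r: 1.5000·0.1000 = 0.1500 m
robot under decel: 1.5000²/(2·6.0000) = 0.1875 m
human closes 1.6000·0.3500 = 0.5600 m
margins: 0.2000+0.0300+0.0100 = 0.2400 m
S_min ≈ 0.1500+0.1875+0.5600+0.2400  ⇒  S_min = 91/80 m

S_min = 91/80 m = 1.1375 m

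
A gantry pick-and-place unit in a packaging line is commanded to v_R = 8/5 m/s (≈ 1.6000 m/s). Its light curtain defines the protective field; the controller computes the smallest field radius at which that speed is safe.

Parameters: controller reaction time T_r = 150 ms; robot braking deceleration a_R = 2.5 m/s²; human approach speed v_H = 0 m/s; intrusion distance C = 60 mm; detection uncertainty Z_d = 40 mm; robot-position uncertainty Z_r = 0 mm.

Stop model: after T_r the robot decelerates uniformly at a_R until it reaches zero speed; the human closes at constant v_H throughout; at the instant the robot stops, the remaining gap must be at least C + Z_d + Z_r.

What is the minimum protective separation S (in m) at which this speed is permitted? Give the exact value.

S_min = 213/250 m = 0.8520 m

T_s = v_R/a_R = (8/5)/(5/2) = 0.6400 s
reaction-phase robot travel = 1.6000·0.1500 = 0.2400 m
braking distance = 1.6000²/(2·2.5000) = 0.5120 m
human over T_r+T_s: 0.0000·(0.1500+0.6400) = 0.0000 m
margins: 0.0600+0.0400+0.0000 = 0.1000 m
S_min ≈ 0.2400+0.5120+0.0000+0.1000  ⇒  S_min = 213/250 m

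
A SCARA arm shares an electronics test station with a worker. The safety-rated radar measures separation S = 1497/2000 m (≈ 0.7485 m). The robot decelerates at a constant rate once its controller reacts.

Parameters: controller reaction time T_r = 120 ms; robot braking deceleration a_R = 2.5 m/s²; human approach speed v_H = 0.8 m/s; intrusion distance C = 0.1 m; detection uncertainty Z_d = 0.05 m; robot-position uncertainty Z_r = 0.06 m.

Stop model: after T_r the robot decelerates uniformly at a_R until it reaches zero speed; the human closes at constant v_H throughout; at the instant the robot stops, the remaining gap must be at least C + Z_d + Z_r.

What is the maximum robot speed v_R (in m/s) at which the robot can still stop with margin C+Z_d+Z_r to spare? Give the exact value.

quadratic (1/5)·v² + (11/25)·v + (-177/400) = 0
  disc = (11/25)² − 4·(1/5)·(-177/400) = 1369/2500 ; √disc = 37/50
  v_R = (−(11/25) + 37/50) / (2·(1/5)) = 3/4 m/s
check:
braking lasts T_s = (3/4)/(5/2) = 0.3000 s
reaction-phase robot travel = 0.7500·0.1200 = 0.0900 m
robot covers 0.7500·0.3000 − ½·2.5000·0.3000² = 0.1125 m while stopping
person approaches 0.8000·(0.1200+0.3000) = 0.3360 m
C+Z_d+Z_r = 0.1000+0.0500+0.0600 = 0.2100 m
sum ≈ 0.0900+0.1125+0.3360+0.2100 ≈ 0.7485 m = S ✓

v_R_max = 3/4 m/s = 0.7500 m/s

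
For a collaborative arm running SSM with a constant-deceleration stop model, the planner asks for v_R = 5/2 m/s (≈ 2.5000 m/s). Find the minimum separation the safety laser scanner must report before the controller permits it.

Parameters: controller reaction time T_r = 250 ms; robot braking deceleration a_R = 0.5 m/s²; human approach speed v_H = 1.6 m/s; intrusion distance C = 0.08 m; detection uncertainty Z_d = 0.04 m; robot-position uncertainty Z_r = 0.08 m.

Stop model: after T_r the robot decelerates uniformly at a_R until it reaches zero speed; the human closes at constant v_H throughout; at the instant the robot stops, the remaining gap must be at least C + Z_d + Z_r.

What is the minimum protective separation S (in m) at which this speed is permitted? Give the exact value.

stop time T_s = (5/2)/(1/2) = 5.0000 s
reaction-phase robot travel = 2.5000·0.2500 = 0.6250 m
robot under decel: 2.5000²/(2·0.5000) = 6.2500 m
person approaches 1.6000·(0.2500+5.0000) = 8.4000 m
C+Z_d+Z_r = 0.0800+0.0400+0.0800 = 0.2000 m
S_min ≈ 0.6250+6.2500+8.4000+0.2000  ⇒  S_min = 619/40 m

S_min = 619/40 m = 15.4750 m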